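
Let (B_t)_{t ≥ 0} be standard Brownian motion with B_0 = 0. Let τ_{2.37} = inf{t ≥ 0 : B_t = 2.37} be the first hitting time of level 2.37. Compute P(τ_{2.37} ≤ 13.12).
P(τ_{2.37} ≤ 13.12) = 2(1 − Φ(2.37/√13.12)) = 2(1 − Φ(0.6543)) ≈ 0.5129

By the reflection principle for standard BM, P(τ_b ≤ t) = 2 · P(B_t ≥ b). Since B_t ~ N(0, t), P(B_t ≥ 2.37) = 1 − Φ(2.37/√t) = 1 − Φ(2.37/√13.12) = 1 − Φ(0.6543) ≈ 0.25646. Doubling: P(τ_{2.37} ≤ 13.12) ≈ 2 · 0.25646 = 0.51292 ≈ 0.5129.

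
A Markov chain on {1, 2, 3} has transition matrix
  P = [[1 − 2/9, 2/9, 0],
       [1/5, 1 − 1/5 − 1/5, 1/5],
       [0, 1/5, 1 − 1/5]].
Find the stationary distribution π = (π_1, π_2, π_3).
π = (9/29, 10/29, 10/29)

This is a birth-death chain on three states, which satisfies detailed balance: π_1 · P_{12} = π_2 · P_{21} and π_2 · P_{23} = π_3 · P_{32}.
From π_1 · 2/9 = π_2 · 1/5: π_2/π_1 = (2/9)/(1/5) = 10/9.
From π_2 · 1/5 = π_3 · 1/5: π_3/π_2 = (1/5)/(1/5) = 1.
Take π_1 proportional to 1; then unnormalized π = (1, 10/9, 10/9). Normalize by dividing by the sum 29/9:
  π = (9/29, 10/29, 10/29).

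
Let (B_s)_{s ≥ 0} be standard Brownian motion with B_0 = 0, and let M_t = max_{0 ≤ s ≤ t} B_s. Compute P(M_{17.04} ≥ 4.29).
P(M_{17.04} ≥ 4.29) = 2·P(B_{17.04} ≥ 4.29) = 2(1 − Φ(4.29/√17.04)) ≈ 0.2987

By the reflection principle for Brownian motion, P(M_t ≥ a) = 2 · P(B_t ≥ a) for a ≥ 0. Since B_t ~ N(0, t), P(B_t ≥ 4.29) = 1 − Φ(4.29/√t) = 1 − Φ(4.29/√17.04) = 1 − Φ(1.0393). So
  P(M_{17.04} ≥ 4.29) = 2(1 − Φ(1.0393)) ≈ 0.2987.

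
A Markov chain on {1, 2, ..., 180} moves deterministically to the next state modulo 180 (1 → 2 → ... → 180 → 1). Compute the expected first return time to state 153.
E[T_153 | X_0 = 153] = 180

The chain cycles deterministically, so starting at state 153 it returns in exactly 180 steps. Equivalently, the stationary distribution is uniform π_j = 1/180 for every state j, so by Kac's formula E[T_153] = 1/π_153 = 180.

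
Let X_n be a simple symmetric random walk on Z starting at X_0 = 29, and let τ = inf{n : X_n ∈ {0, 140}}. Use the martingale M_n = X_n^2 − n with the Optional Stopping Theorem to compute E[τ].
E[τ] = 3219

M_n = X_n^2 − n is a martingale (since E[X_{n+1}^2 | F_n] = X_n^2 + 1). By OST (τ has finite mean in a bounded region), E[M_τ] = E[M_0] = X_0^2 − 0 = 29^2 = 841. Also E[M_τ] = E[X_τ^2] − E[τ]. The walk exits at 0 or 140, with P(hit 140 first) = 29/140, so E[X_τ^2] = 140^2 · 29/140 + 0 = 4060. Thus E[τ] = E[X_τ^2] − E[M_τ] = 4060 − 841 = 3219 = 29(140 − 29) = 3219.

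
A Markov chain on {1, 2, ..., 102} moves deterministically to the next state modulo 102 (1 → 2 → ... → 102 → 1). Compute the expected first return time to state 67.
E[T_67 | X_0 = 67] = 102

The chain cycles deterministically, so starting at state 67 it returns in exactly 102 steps. Equivalently, the stationary distribution is uniform π_j = 1/102 for every state j, so by Kac's formula E[T_67] = 1/π_67 = 102.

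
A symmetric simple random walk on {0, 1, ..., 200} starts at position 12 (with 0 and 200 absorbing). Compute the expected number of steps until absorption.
E[τ | X_0 = 12] = 2256

Let v_k = E[τ | X_0 = k]. Boundary: v_0 = v_200 = 0. Recurrence: v_k = 1 + (v_{k-1} + v_{k+1})/2 for 1 ≤ k ≤ 199. The particular solution to v_k − (v_{k-1} + v_{k+1})/2 = 1 is v_k = −k^2. Adding homogeneous solution A + B k and matching boundaries gives v_k = k (200 − k). Substituting k = 12: v_12 = 12 · 188 = 2256.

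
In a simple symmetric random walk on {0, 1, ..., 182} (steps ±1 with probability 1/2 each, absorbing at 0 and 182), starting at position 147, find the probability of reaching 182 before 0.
P(hit 182 before 0) = 147/182 = 21/26

Let u_k = P(hit 182 before 0 | start at k). Then u_0 = 0, u_182 = 1, and u_k = u_{k-1}/2 + u_{k+1}/2 for 1 ≤ k ≤ 181. This harmonic recurrence is solved by u_k = k/182, giving u_147 = 147/182 = 21/26.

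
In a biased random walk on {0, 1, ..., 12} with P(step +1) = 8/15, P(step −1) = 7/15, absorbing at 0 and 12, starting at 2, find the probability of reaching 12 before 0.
P(hit 12 before 0) = (1 − (7/8)^2) / (1 − (7/8)^12) = 1073741824/3658545969

Let u_k denote P(reach 12 before 0 | start at k). Boundary: u_0 = 0, u_12 = 1. Recurrence: u_k = 8/15·u_{k+1} + 7/15·u_{k-1} for 1 ≤ k ≤ 11. Try u_k = A + B·r^k with r = q/p = (7/15)/(8/15) = 7/8. Substitution satisfies the recurrence; boundary conditions give:
  u_k = (1 − r^k) / (1 − r^N) = (1 − (7/8)^2) / (1 − (7/8)^12) = 1073741824/3658545969.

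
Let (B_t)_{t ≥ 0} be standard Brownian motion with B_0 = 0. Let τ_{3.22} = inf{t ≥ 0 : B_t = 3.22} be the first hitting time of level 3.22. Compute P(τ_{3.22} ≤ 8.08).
P(τ_{3.22} ≤ 8.08) = 2(1 − Φ(3.22/√8.08)) = 2(1 − Φ(1.1328)) ≈ 0.2573

By the reflection principle for standard BM, P(τ_b ≤ t) = 2 · P(B_t ≥ b). Since B_t ~ N(0, t), P(B_t ≥ 3.22) = 1 − Φ(3.22/√t) = 1 − Φ(3.22/√8.08) = 1 − Φ(1.1328) ≈ 0.12865. Doubling: P(τ_{3.22} ≤ 8.08) ≈ 2 · 0.12865 = 0.25730 ≈ 0.2573.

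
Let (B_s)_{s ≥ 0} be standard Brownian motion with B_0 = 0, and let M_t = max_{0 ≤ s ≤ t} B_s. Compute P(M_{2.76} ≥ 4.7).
P(M_{2.76} ≥ 4.7) = 2·P(B_{2.76} ≥ 4.7) = 2(1 − Φ(4.7/√2.76)) ≈ 0.0047

By the reflection principle for Brownian motion, P(M_t ≥ a) = 2 · P(B_t ≥ a) for a ≥ 0. Since B_t ~ N(0, t), P(B_t ≥ 4.7) = 1 − Φ(4.7/√t) = 1 − Φ(4.7/√2.76) = 1 − Φ(2.8291). So
  P(M_{2.76} ≥ 4.7) = 2(1 − Φ(2.8291)) ≈ 0.0047.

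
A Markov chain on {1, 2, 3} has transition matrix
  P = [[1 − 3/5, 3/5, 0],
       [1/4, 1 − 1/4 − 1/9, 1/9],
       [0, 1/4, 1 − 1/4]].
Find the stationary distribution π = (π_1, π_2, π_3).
π = (15/67, 36/67, 16/67)

This is a birth-death chain on three states, which satisfies detailed balance: π_1 · P_{12} = π_2 · P_{21} and π_2 · P_{23} = π_3 · P_{32}.
From π_1 · 3/5 = π_2 · 1/4: π_2/π_1 = (3/5)/(1/4) = 12/5.
From π_2 · 1/9 = π_3 · 1/4: π_3/π_2 = (1/9)/(1/4) = 4/9.
Take π_1 proportional to 1; then unnormalized π = (1, 12/5, 16/15). Normalize by dividing by the sum 67/15:
  π = (15/67, 36/67, 16/67).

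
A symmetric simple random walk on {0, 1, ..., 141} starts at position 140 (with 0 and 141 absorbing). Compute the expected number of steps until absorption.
E[τ | X_0 = 140] = 140

Let v_k = E[τ | X_0 = k]. Boundary: v_0 = v_141 = 0. Recurrence: v_k = 1 + (v_{k-1} + v_{k+1})/2 for 1 ≤ k ≤ 140. The particular solution to v_k − (v_{k-1} + v_{k+1})/2 = 1 is v_k = −k^2. Adding homogeneous solution A + B k and matching boundaries gives v_k = k (141 − k). Substituting k = 140: v_140 = 140 · 1 = 140.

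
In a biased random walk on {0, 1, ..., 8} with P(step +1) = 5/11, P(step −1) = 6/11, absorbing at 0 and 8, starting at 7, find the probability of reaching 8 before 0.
P(hit 8 before 0) = (1 − (6/5)^7) / (1 − (6/5)^8) = 1009055/1288991

Let u_k denote P(reach 8 before 0 | start at k). Boundary: u_0 = 0, u_8 = 1. Recurrence: u_k = 5/11·u_{k+1} + 6/11·u_{k-1} for 1 ≤ k ≤ 7. Try u_k = A + B·r^k with r = q/p = (6/11)/(5/11) = 6/5. Substitution satisfies the recurrence; boundary conditions give:
  u_k = (1 − r^k) / (1 − r^N) = (1 − (6/5)^7) / (1 − (6/5)^8) = 1009055/1288991.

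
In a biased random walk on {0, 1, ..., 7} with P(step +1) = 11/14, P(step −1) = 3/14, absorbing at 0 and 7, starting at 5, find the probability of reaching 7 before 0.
P(hit 7 before 0) = (1 − (3/11)^5) / (1 − (3/11)^7) = 2432221/2435623

Let u_k denote P(reach 7 before 0 | start at k). Boundary: u_0 = 0, u_7 = 1. Recurrence: u_k = 11/14·u_{k+1} + 3/14·u_{k-1} for 1 ≤ k ≤ 6. Try u_k = A + B·r^k with r = q/p = (3/14)/(11/14) = 3/11. Substitution satisfies the recurrence; boundary conditions give:
  u_k = (1 − r^k) / (1 − r^N) = (1 − (3/11)^5) / (1 − (3/11)^7) = 2432221/2435623.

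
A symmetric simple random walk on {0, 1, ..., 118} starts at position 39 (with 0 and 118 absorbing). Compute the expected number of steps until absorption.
E[τ | X_0 = 39] = 3081

Let v_k = E[τ | X_0 = k]. Boundary: v_0 = v_118 = 0. Recurrence: v_k = 1 + (v_{k-1} + v_{k+1})/2 for 1 ≤ k ≤ 117. The particular solution to v_k − (v_{k-1} + v_{k+1})/2 = 1 is v_k = −k^2. Adding homogeneous solution A + B k and matching boundaries gives v_k = k (118 − k). Substituting k = 39: v_39 = 39 · 79 = 3081.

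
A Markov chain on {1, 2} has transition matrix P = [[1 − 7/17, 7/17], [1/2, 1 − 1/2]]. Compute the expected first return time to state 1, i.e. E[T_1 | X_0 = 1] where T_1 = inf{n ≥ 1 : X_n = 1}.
E[T_1 | X_0 = 1] = 1/π_1 = 31/17

For an irreducible recurrent Markov chain with stationary distribution π, E[T_i | X_0 = i] = 1/π_i (Kac's formula). Here π_1 = (1/2)/(7/17 + 1/2) = (1/2)/(31/34) = 17/31, so E[T_1 | X_0 = 1] = 1/π_1 = (7/17 + 1/2)/(1/2) = (31/34)/(1/2) = 31/17.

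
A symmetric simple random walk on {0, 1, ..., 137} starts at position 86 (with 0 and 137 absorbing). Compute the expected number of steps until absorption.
E[τ | X_0 = 86] = 4386

Let v_k = E[τ | X_0 = k]. Boundary: v_0 = v_137 = 0. Recurrence: v_k = 1 + (v_{k-1} + v_{k+1})/2 for 1 ≤ k ≤ 136. The particular solution to v_k − (v_{k-1} + v_{k+1})/2 = 1 is v_k = −k^2. Adding homogeneous solution A + B k and matching boundaries gives v_k = k (137 − k). Substituting k = 86: v_86 = 86 · 51 = 4386.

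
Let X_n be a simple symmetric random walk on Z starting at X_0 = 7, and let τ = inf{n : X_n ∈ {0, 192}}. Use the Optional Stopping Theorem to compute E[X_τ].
E[X_τ] = 7

X_n is a martingale and τ is a bounded-mean stopping time (indeed τ is finite a.s. with bounded expectation since the walk is in a bounded region). By the OST, E[X_τ] = E[X_0] = 7. Equivalently: E[X_τ] = 192 · P(hit 192 first) + 0 · P(hit 0 first) = 192 · (7/192) = 7.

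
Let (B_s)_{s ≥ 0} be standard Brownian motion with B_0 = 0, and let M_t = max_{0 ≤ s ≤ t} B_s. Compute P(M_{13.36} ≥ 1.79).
P(M_{13.36} ≥ 1.79) = 2·P(B_{13.36} ≥ 1.79) = 2(1 − Φ(1.79/√13.36)) ≈ 0.6243

By the reflection principle for Brownian motion, P(M_t ≥ a) = 2 · P(B_t ≥ a) for a ≥ 0. Since B_t ~ N(0, t), P(B_t ≥ 1.79) = 1 − Φ(1.79/√t) = 1 − Φ(1.79/√13.36) = 1 − Φ(0.4897). So
  P(M_{13.36} ≥ 1.79) = 2(1 − Φ(0.4897)) ≈ 0.6243.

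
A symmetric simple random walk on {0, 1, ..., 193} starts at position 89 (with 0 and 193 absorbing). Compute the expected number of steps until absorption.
E[τ | X_0 = 89] = 9256

Let v_k = E[τ | X_0 = k]. Boundary: v_0 = v_193 = 0. Recurrence: v_k = 1 + (v_{k-1} + v_{k+1})/2 for 1 ≤ k ≤ 192. The particular solution to v_k − (v_{k-1} + v_{k+1})/2 = 1 is v_k = −k^2. Adding homogeneous solution A + B k and matching boundaries gives v_k = k (193 − k). Substituting k = 89: v_89 = 89 · 104 = 9256.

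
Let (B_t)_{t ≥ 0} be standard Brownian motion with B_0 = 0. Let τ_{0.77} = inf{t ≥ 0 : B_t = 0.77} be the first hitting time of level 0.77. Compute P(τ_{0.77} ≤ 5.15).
P(τ_{0.77} ≤ 5.15) = 2(1 − Φ(0.77/√5.15)) = 2(1 − Φ(0.3393)) ≈ 0.7344

By the reflection principle for standard BM, P(τ_b ≤ t) = 2 · P(B_t ≥ b). Since B_t ~ N(0, t), P(B_t ≥ 0.77) = 1 − Φ(0.77/√t) = 1 − Φ(0.77/√5.15) = 1 − Φ(0.3393) ≈ 0.36719. Doubling: P(τ_{0.77} ≤ 5.15) ≈ 2 · 0.36719 = 0.73438 ≈ 0.7344.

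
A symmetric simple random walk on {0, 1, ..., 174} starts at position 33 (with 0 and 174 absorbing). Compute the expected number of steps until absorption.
E[τ | X_0 = 33] = 4653

Let v_k = E[τ | X_0 = k]. Boundary: v_0 = v_174 = 0. Recurrence: v_k = 1 + (v_{k-1} + v_{k+1})/2 for 1 ≤ k ≤ 173. The particular solution to v_k − (v_{k-1} + v_{k+1})/2 = 1 is v_k = −k^2. Adding homogeneous solution A + B k and matching boundaries gives v_k = k (174 − k). Substituting k = 33: v_33 = 33 · 141 = 4653.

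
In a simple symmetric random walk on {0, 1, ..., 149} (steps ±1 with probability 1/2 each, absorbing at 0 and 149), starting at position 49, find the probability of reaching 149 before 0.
P(hit 149 before 0) = 49/149

Let u_k = P(hit 149 before 0 | start at k). Then u_0 = 0, u_149 = 1, and u_k = u_{k-1}/2 + u_{k+1}/2 for 1 ≤ k ≤ 148. This harmonic recurrence is solved by u_k = k/149, giving u_49 = 49/149.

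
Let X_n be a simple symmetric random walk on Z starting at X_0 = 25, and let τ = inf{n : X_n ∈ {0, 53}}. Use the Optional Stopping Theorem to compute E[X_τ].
E[X_τ] = 25

X_n is a martingale and τ is a bounded-mean stopping time (indeed τ is finite a.s. with bounded expectation since the walk is in a bounded region). By the OST, E[X_τ] = E[X_0] = 25. Equivalently: E[X_τ] = 53 · P(hit 53 first) + 0 · P(hit 0 first) = 53 · (25/53) = 25.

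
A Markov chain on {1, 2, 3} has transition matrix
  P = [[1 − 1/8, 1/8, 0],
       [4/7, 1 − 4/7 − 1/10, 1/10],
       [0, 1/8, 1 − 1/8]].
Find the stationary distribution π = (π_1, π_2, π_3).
π = (160/223, 35/223, 28/223)

This is a birth-death chain on three states, which satisfies detailed balance: π_1 · P_{12} = π_2 · P_{21} and π_2 · P_{23} = π_3 · P_{32}.
From π_1 · 1/8 = π_2 · 4/7: π_2/π_1 = (1/8)/(4/7) = 7/32.
From π_2 · 1/10 = π_3 · 1/8: π_3/π_2 = (1/10)/(1/8) = 4/5.
Take π_1 proportional to 1; then unnormalized π = (1, 7/32, 7/40). Normalize by dividing by the sum 223/160:
  π = (160/223, 35/223, 28/223).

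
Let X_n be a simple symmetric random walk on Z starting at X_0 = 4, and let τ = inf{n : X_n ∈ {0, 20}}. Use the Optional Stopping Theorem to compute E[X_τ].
E[X_τ] = 4

X_n is a martingale and τ is a bounded-mean stopping time (indeed τ is finite a.s. with bounded expectation since the walk is in a bounded region). By the OST, E[X_τ] = E[X_0] = 4. Equivalently: E[X_τ] = 20 · P(hit 20 first) + 0 · P(hit 0 first) = 20 · (4/20) = 4.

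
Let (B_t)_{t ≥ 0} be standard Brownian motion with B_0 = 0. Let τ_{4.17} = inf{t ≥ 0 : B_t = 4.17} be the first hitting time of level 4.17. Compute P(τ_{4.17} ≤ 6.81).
P(τ_{4.17} ≤ 6.81) = 2(1 − Φ(4.17/√6.81)) = 2(1 − Φ(1.5979)) ≈ 0.1101

By the reflection principle for standard BM, P(τ_b ≤ t) = 2 · P(B_t ≥ b). Since B_t ~ N(0, t), P(B_t ≥ 4.17) = 1 − Φ(4.17/√t) = 1 − Φ(4.17/√6.81) = 1 − Φ(1.5979) ≈ 0.05503. Doubling: P(τ_{4.17} ≤ 6.81) ≈ 2 · 0.05503 = 0.11006 ≈ 0.1101.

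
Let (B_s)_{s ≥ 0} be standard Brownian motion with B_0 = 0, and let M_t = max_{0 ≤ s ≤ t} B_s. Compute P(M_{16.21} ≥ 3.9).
P(M_{16.21} ≥ 3.9) = 2·P(B_{16.21} ≥ 3.9) = 2(1 − Φ(3.9/√16.21)) ≈ 0.3327

By the reflection principle for Brownian motion, P(M_t ≥ a) = 2 · P(B_t ≥ a) for a ≥ 0. Since B_t ~ N(0, t), P(B_t ≥ 3.9) = 1 − Φ(3.9/√t) = 1 − Φ(3.9/√16.21) = 1 − Φ(0.9687). So
  P(M_{16.21} ≥ 3.9) = 2(1 − Φ(0.9687)) ≈ 0.3327.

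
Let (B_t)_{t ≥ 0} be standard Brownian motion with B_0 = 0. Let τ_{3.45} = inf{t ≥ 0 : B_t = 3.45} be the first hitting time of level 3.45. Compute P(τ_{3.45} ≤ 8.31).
P(τ_{3.45} ≤ 8.31) = 2(1 − Φ(3.45/√8.31)) = 2(1 − Φ(1.1968)) ≈ 0.2314

By the reflection principle for standard BM, P(τ_b ≤ t) = 2 · P(B_t ≥ b). Since B_t ~ N(0, t), P(B_t ≥ 3.45) = 1 − Φ(3.45/√t) = 1 − Φ(3.45/√8.31) = 1 − Φ(1.1968) ≈ 0.11569. Doubling: P(τ_{3.45} ≤ 8.31) ≈ 2 · 0.11569 = 0.23138 ≈ 0.2314.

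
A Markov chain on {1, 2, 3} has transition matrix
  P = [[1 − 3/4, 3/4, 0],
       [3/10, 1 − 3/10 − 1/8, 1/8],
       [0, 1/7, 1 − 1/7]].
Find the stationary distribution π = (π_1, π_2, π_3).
π = (16/91, 40/91, 5/13)

This is a birth-death chain on three states, which satisfies detailed balance: π_1 · P_{12} = π_2 · P_{21} and π_2 · P_{23} = π_3 · P_{32}.
From π_1 · 3/4 = π_2 · 3/10: π_2/π_1 = (3/4)/(3/10) = 5/2.
From π_2 · 1/8 = π_3 · 1/7: π_3/π_2 = (1/8)/(1/7) = 7/8.
Take π_1 proportional to 1; then unnormalized π = (1, 5/2, 35/16). Normalize by dividing by the sum 91/16:
  π = (16/91, 40/91, 5/13).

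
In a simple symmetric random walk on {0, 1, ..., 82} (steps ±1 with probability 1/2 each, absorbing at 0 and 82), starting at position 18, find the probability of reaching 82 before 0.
P(hit 82 before 0) = 18/82 = 9/41

Let u_k = P(hit 82 before 0 | start at k). Then u_0 = 0, u_82 = 1, and u_k = u_{k-1}/2 + u_{k+1}/2 for 1 ≤ k ≤ 81. This harmonic recurrence is solved by u_k = k/82, giving u_18 = 18/82 = 9/41.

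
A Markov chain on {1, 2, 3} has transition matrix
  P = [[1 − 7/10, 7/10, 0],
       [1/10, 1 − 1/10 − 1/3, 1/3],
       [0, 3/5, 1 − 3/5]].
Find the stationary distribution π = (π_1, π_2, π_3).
π = (9/107, 63/107, 35/107)

This is a birth-death chain on three states, which satisfies detailed balance: π_1 · P_{12} = π_2 · P_{21} and π_2 · P_{23} = π_3 · P_{32}.
From π_1 · 7/10 = π_2 · 1/10: π_2/π_1 = (7/10)/(1/10) = 7.
From π_2 · 1/3 = π_3 · 3/5: π_3/π_2 = (1/3)/(3/5) = 5/9.
Take π_1 proportional to 1; then unnormalized π = (1, 7, 35/9). Normalize by dividing by the sum 107/9:
  π = (9/107, 63/107, 35/107).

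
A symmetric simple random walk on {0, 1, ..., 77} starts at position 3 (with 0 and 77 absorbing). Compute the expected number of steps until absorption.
E[τ | X_0 = 3] = 222

Let v_k = E[τ | X_0 = k]. Boundary: v_0 = v_77 = 0. Recurrence: v_k = 1 + (v_{k-1} + v_{k+1})/2 for 1 ≤ k ≤ 76. The particular solution to v_k − (v_{k-1} + v_{k+1})/2 = 1 is v_k = −k^2. Adding homogeneous solution A + B k and matching boundaries gives v_k = k (77 − k). Substituting k = 3: v_3 = 3 · 74 = 222.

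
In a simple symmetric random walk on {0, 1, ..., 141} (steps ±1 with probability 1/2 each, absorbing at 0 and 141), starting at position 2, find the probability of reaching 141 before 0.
P(hit 141 before 0) = 2/141

Let u_k = P(hit 141 before 0 | start at k). Then u_0 = 0, u_141 = 1, and u_k = u_{k-1}/2 + u_{k+1}/2 for 1 ≤ k ≤ 140. This harmonic recurrence is solved by u_k = k/141, giving u_2 = 2/141.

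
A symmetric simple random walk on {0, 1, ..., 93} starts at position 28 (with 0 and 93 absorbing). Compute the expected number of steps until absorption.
E[τ | X_0 = 28] = 1820

Let v_k = E[τ | X_0 = k]. Boundary: v_0 = v_93 = 0. Recurrence: v_k = 1 + (v_{k-1} + v_{k+1})/2 for 1 ≤ k ≤ 92. The particular solution to v_k − (v_{k-1} + v_{k+1})/2 = 1 is v_k = −k^2. Adding homogeneous solution A + B k and matching boundaries gives v_k = k (93 − k). Substituting k = 28: v_28 = 28 · 65 = 1820.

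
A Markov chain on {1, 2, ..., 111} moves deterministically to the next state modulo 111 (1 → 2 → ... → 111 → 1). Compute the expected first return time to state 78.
E[T_78 | X_0 = 78] = 111

The chain cycles deterministically, so starting at state 78 it returns in exactly 111 steps. Equivalently, the stationary distribution is uniform π_j = 1/111 for every state j, so by Kac's formula E[T_78] = 1/π_78 = 111.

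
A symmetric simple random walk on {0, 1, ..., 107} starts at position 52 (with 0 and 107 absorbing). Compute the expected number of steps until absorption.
E[τ | X_0 = 52] = 2860

Let v_k = E[τ | X_0 = k]. Boundary: v_0 = v_107 = 0. Recurrence: v_k = 1 + (v_{k-1} + v_{k+1})/2 for 1 ≤ k ≤ 106. The particular solution to v_k − (v_{k-1} + v_{k+1})/2 = 1 is v_k = −k^2. Adding homogeneous solution A + B k and matching boundaries gives v_k = k (107 − k). Substituting k = 52: v_52 = 52 · 55 = 2860.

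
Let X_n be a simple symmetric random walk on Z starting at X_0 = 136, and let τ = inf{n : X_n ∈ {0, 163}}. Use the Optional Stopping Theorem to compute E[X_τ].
E[X_τ] = 136

X_n is a martingale and τ is a bounded-mean stopping time (indeed τ is finite a.s. with bounded expectation since the walk is in a bounded region). By the OST, E[X_τ] = E[X_0] = 136. Equivalently: E[X_τ] = 163 · P(hit 163 first) + 0 · P(hit 0 first) = 163 · (136/163) = 136.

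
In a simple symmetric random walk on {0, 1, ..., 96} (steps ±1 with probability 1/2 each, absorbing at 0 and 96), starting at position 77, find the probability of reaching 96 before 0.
P(hit 96 before 0) = 77/96

Let u_k = P(hit 96 before 0 | start at k). Then u_0 = 0, u_96 = 1, and u_k = u_{k-1}/2 + u_{k+1}/2 for 1 ≤ k ≤ 95. This harmonic recurrence is solved by u_k = k/96, giving u_77 = 77/96.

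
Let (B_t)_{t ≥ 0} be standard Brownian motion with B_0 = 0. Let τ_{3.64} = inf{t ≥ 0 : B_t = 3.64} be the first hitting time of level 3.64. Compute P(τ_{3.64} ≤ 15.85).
P(τ_{3.64} ≤ 15.85) = 2(1 − Φ(3.64/√15.85)) = 2(1 − Φ(0.9143)) ≈ 0.3606

By the reflection principle for standard BM, P(τ_b ≤ t) = 2 · P(B_t ≥ b). Since B_t ~ N(0, t), P(B_t ≥ 3.64) = 1 − Φ(3.64/√t) = 1 − Φ(3.64/√15.85) = 1 − Φ(0.9143) ≈ 0.18028. Doubling: P(τ_{3.64} ≤ 15.85) ≈ 2 · 0.18028 = 0.36056 ≈ 0.3606.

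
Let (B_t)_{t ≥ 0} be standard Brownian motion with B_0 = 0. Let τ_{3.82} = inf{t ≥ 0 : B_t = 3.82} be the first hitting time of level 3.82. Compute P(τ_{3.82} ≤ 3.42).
P(τ_{3.82} ≤ 3.42) = 2(1 − Φ(3.82/√3.42)) = 2(1 − Φ(2.0656)) ≈ 0.0389

By the reflection principle for standard BM, P(τ_b ≤ t) = 2 · P(B_t ≥ b). Since B_t ~ N(0, t), P(B_t ≥ 3.82) = 1 − Φ(3.82/√t) = 1 − Φ(3.82/√3.42) = 1 − Φ(2.0656) ≈ 0.01943. Doubling: P(τ_{3.82} ≤ 3.42) ≈ 2 · 0.01943 = 0.03886 ≈ 0.0389.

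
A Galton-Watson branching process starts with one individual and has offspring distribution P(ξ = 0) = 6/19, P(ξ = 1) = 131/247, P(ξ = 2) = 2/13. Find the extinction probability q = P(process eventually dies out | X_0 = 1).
q = 1

Mean offspring μ = 0·6/19 + 1·131/247 + 2·2/13 = 207/247 ≤ 1. For μ ≤ 1 with offspring not concentrated at 1, the Galton-Watson process goes extinct almost surely, so q = 1.
(Algebraic check: The pgf is f(s) = 6/19 + 131/247·s + 2/13·s². The extinction probability q is the smallest fixed point of f in [0, 1]. Setting s = f(s):
  2/13·s² + (131/247 − 1)·s + 6/19 = 0
  2/13·s² − (6/19 + 2/13)·s + 6/19 = 0
which factors as (s − 1)·(2/13·s − 6/19) = 0, giving roots s = 1 and s = (6/19)/(2/13) = 39/19. Since 39/19 ≥ 1, the smallest root in [0, 1] is s = 1.)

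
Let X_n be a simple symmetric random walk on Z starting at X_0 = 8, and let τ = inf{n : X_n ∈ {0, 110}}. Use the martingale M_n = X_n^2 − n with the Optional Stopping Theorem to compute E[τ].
E[τ] = 816

M_n = X_n^2 − n is a martingale (since E[X_{n+1}^2 | F_n] = X_n^2 + 1). By OST (τ has finite mean in a bounded region), E[M_τ] = E[M_0] = X_0^2 − 0 = 8^2 = 64. Also E[M_τ] = E[X_τ^2] − E[τ]. The walk exits at 0 or 110, with P(hit 110 first) = 8/110, so E[X_τ^2] = 110^2 · 8/110 + 0 = 880. Thus E[τ] = E[X_τ^2] − E[M_τ] = 880 − 64 = 816 = 8(110 − 8) = 816.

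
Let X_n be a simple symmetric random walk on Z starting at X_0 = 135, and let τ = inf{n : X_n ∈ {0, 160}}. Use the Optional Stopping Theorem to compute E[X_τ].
E[X_τ] = 135

X_n is a martingale and τ is a bounded-mean stopping time (indeed τ is finite a.s. with bounded expectation since the walk is in a bounded region). By the OST, E[X_τ] = E[X_0] = 135. Equivalently: E[X_τ] = 160 · P(hit 160 first) + 0 · P(hit 0 first) = 160 · (135/160) = 135.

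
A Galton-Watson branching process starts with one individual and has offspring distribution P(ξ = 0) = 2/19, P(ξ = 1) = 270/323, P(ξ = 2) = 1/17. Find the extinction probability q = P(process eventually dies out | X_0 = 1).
q = 1

Mean offspring μ = 0·2/19 + 1·270/323 + 2·1/17 = 308/323 ≤ 1. For μ ≤ 1 with offspring not concentrated at 1, the Galton-Watson process goes extinct almost surely, so q = 1.
(Algebraic check: The pgf is f(s) = 2/19 + 270/323·s + 1/17·s². The extinction probability q is the smallest fixed point of f in [0, 1]. Setting s = f(s):
  1/17·s² + (270/323 − 1)·s + 2/19 = 0
  1/17·s² − (2/19 + 1/17)·s + 2/19 = 0
which factors as (s − 1)·(1/17·s − 2/19) = 0, giving roots s = 1 and s = (2/19)/(1/17) = 34/19. Since 34/19 ≥ 1, the smallest root in [0, 1] is s = 1.)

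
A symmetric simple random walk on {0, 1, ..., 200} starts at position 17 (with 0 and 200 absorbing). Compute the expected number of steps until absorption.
E[τ | X_0 = 17] = 3111

Let v_k = E[τ | X_0 = k]. Boundary: v_0 = v_200 = 0. Recurrence: v_k = 1 + (v_{k-1} + v_{k+1})/2 for 1 ≤ k ≤ 199. The particular solution to v_k − (v_{k-1} + v_{k+1})/2 = 1 is v_k = −k^2. Adding homogeneous solution A + B k and matching boundaries gives v_k = k (200 − k). Substituting k = 17: v_17 = 17 · 183 = 3111.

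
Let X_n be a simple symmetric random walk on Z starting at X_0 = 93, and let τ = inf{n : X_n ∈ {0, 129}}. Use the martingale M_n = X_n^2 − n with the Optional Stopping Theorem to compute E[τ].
E[τ] = 3348

M_n = X_n^2 − n is a martingale (since E[X_{n+1}^2 | F_n] = X_n^2 + 1). By OST (τ has finite mean in a bounded region), E[M_τ] = E[M_0] = X_0^2 − 0 = 93^2 = 8649. Also E[M_τ] = E[X_τ^2] − E[τ]. The walk exits at 0 or 129, with P(hit 129 first) = 93/129, so E[X_τ^2] = 129^2 · 93/129 + 0 = 11997. Thus E[τ] = E[X_τ^2] − E[M_τ] = 11997 − 8649 = 3348 = 93(129 − 93) = 3348.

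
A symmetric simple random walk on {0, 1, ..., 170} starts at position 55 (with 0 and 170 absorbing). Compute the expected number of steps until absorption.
E[τ | X_0 = 55] = 6325

Let v_k = E[τ | X_0 = k]. Boundary: v_0 = v_170 = 0. Recurrence: v_k = 1 + (v_{k-1} + v_{k+1})/2 for 1 ≤ k ≤ 169. The particular solution to v_k − (v_{k-1} + v_{k+1})/2 = 1 is v_k = −k^2. Adding homogeneous solution A + B k and matching boundaries gives v_k = k (170 − k). Substituting k = 55: v_55 = 55 · 115 = 6325.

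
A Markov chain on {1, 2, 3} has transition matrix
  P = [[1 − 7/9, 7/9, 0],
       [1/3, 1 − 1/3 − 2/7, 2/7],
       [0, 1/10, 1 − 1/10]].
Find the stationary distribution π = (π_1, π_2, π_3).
π = (1/10, 7/30, 2/3)

This is a birth-death chain on three states, which satisfies detailed balance: π_1 · P_{12} = π_2 · P_{21} and π_2 · P_{23} = π_3 · P_{32}.
From π_1 · 7/9 = π_2 · 1/3: π_2/π_1 = (7/9)/(1/3) = 7/3.
From π_2 · 2/7 = π_3 · 1/10: π_3/π_2 = (2/7)/(1/10) = 20/7.
Take π_1 proportional to 1; then unnormalized π = (1, 7/3, 20/3). Normalize by dividing by the sum 10:
  π = (1/10, 7/30, 2/3).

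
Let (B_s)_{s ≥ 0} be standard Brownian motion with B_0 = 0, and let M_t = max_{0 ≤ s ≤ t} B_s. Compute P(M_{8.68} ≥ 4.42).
P(M_{8.68} ≥ 4.42) = 2·P(B_{8.68} ≥ 4.42) = 2(1 − Φ(4.42/√8.68)) ≈ 0.1336

By the reflection principle for Brownian motion, P(M_t ≥ a) = 2 · P(B_t ≥ a) for a ≥ 0. Since B_t ~ N(0, t), P(B_t ≥ 4.42) = 1 − Φ(4.42/√t) = 1 − Φ(4.42/√8.68) = 1 − Φ(1.5002). So
  P(M_{8.68} ≥ 4.42) = 2(1 − Φ(1.5002)) ≈ 0.1336.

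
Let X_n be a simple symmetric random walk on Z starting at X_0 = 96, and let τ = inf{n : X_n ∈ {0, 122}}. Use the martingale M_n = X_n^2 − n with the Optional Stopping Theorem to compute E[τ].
E[τ] = 2496

M_n = X_n^2 − n is a martingale (since E[X_{n+1}^2 | F_n] = X_n^2 + 1). By OST (τ has finite mean in a bounded region), E[M_τ] = E[M_0] = X_0^2 − 0 = 96^2 = 9216. Also E[M_τ] = E[X_τ^2] − E[τ]. The walk exits at 0 or 122, with P(hit 122 first) = 96/122, so E[X_τ^2] = 122^2 · 96/122 + 0 = 11712. Thus E[τ] = E[X_τ^2] − E[M_τ] = 11712 − 9216 = 2496 = 96(122 − 96) = 2496.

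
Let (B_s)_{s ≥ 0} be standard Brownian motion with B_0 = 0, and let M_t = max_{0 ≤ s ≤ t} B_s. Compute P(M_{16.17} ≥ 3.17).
P(M_{16.17} ≥ 3.17) = 2·P(B_{16.17} ≥ 3.17) = 2(1 − Φ(3.17/√16.17)) ≈ 0.4305

By the reflection principle for Brownian motion, P(M_t ≥ a) = 2 · P(B_t ≥ a) for a ≥ 0. Since B_t ~ N(0, t), P(B_t ≥ 3.17) = 1 − Φ(3.17/√t) = 1 − Φ(3.17/√16.17) = 1 − Φ(0.7883). So
  P(M_{16.17} ≥ 3.17) = 2(1 − Φ(0.7883)) ≈ 0.4305.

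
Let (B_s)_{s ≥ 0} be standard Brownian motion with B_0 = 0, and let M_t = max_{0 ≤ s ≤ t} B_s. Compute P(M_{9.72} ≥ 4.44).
P(M_{9.72} ≥ 4.44) = 2·P(B_{9.72} ≥ 4.44) = 2(1 − Φ(4.44/√9.72)) ≈ 0.1544

By the reflection principle for Brownian motion, P(M_t ≥ a) = 2 · P(B_t ≥ a) for a ≥ 0. Since B_t ~ N(0, t), P(B_t ≥ 4.44) = 1 − Φ(4.44/√t) = 1 − Φ(4.44/√9.72) = 1 − Φ(1.4241). So
  P(M_{9.72} ≥ 4.44) = 2(1 − Φ(1.4241)) ≈ 0.1544.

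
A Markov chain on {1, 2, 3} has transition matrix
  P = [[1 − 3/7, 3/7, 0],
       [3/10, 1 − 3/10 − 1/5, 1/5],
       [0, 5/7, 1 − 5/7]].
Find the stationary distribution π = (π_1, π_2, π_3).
π = (35/99, 50/99, 14/99)

This is a birth-death chain on three states, which satisfies detailed balance: π_1 · P_{12} = π_2 · P_{21} and π_2 · P_{23} = π_3 · P_{32}.
From π_1 · 3/7 = π_2 · 3/10: π_2/π_1 = (3/7)/(3/10) = 10/7.
From π_2 · 1/5 = π_3 · 5/7: π_3/π_2 = (1/5)/(5/7) = 7/25.
Take π_1 proportional to 1; then unnormalized π = (1, 10/7, 2/5). Normalize by dividing by the sum 99/35:
  π = (35/99, 50/99, 14/99).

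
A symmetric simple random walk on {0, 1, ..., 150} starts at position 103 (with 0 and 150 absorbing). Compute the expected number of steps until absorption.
E[τ | X_0 = 103] = 4841

Let v_k = E[τ | X_0 = k]. Boundary: v_0 = v_150 = 0. Recurrence: v_k = 1 + (v_{k-1} + v_{k+1})/2 for 1 ≤ k ≤ 149. The particular solution to v_k − (v_{k-1} + v_{k+1})/2 = 1 is v_k = −k^2. Adding homogeneous solution A + B k and matching boundaries gives v_k = k (150 − k). Substituting k = 103: v_103 = 103 · 47 = 4841.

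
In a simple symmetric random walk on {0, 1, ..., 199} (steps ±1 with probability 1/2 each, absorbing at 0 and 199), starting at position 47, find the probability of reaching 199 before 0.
P(hit 199 before 0) = 47/199

Let u_k = P(hit 199 before 0 | start at k). Then u_0 = 0, u_199 = 1, and u_k = u_{k-1}/2 + u_{k+1}/2 for 1 ≤ k ≤ 198. This harmonic recurrence is solved by u_k = k/199, giving u_47 = 47/199.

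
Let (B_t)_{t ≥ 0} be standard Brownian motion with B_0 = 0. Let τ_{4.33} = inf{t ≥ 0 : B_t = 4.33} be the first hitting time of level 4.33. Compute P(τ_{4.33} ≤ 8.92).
P(τ_{4.33} ≤ 8.92) = 2(1 − Φ(4.33/√8.92)) = 2(1 − Φ(1.4498)) ≈ 0.1471

By the reflection principle for standard BM, P(τ_b ≤ t) = 2 · P(B_t ≥ b). Since B_t ~ N(0, t), P(B_t ≥ 4.33) = 1 − Φ(4.33/√t) = 1 − Φ(4.33/√8.92) = 1 − Φ(1.4498) ≈ 0.07356. Doubling: P(τ_{4.33} ≤ 8.92) ≈ 2 · 0.07356 = 0.14712 ≈ 0.1471.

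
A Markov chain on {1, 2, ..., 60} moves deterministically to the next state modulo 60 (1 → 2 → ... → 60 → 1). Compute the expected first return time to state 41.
E[T_41 | X_0 = 41] = 60

The chain cycles deterministically, so starting at state 41 it returns in exactly 60 steps. Equivalently, the stationary distribution is uniform π_j = 1/60 for every state j, so by Kac's formula E[T_41] = 1/π_41 = 60.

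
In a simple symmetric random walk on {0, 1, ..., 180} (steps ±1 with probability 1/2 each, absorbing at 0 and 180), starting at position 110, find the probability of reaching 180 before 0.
P(hit 180 before 0) = 110/180 = 11/18

Let u_k = P(hit 180 before 0 | start at k). Then u_0 = 0, u_180 = 1, and u_k = u_{k-1}/2 + u_{k+1}/2 for 1 ≤ k ≤ 179. This harmonic recurrence is solved by u_k = k/180, giving u_110 = 110/180 = 11/18.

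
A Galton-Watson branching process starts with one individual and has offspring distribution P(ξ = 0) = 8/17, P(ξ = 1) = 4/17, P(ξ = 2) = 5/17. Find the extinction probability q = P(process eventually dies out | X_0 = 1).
q = 1

Mean offspring μ = 0·8/17 + 1·4/17 + 2·5/17 = 14/17 ≤ 1. For μ ≤ 1 with offspring not concentrated at 1, the Galton-Watson process goes extinct almost surely, so q = 1.
(Algebraic check: The pgf is f(s) = 8/17 + 4/17·s + 5/17·s². The extinction probability q is the smallest fixed point of f in [0, 1]. Setting s = f(s):
  5/17·s² + (4/17 − 1)·s + 8/17 = 0
  5/17·s² − (8/17 + 5/17)·s + 8/17 = 0
which factors as (s − 1)·(5/17·s − 8/17) = 0, giving roots s = 1 and s = (8/17)/(5/17) = 8/5. Since 8/5 ≥ 1, the smallest root in [0, 1] is s = 1.)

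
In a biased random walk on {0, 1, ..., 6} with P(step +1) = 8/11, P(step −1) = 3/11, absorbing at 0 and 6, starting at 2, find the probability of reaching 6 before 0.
P(hit 6 before 0) = (1 − (3/8)^2) / (1 − (3/8)^6) = 4096/4753

Let u_k denote P(reach 6 before 0 | start at k). Boundary: u_0 = 0, u_6 = 1. Recurrence: u_k = 8/11·u_{k+1} + 3/11·u_{k-1} for 1 ≤ k ≤ 5. Try u_k = A + B·r^k with r = q/p = (3/11)/(8/11) = 3/8. Substitution satisfies the recurrence; boundary conditions give:
  u_k = (1 − r^k) / (1 − r^N) = (1 − (3/8)^2) / (1 − (3/8)^6) = 4096/4753.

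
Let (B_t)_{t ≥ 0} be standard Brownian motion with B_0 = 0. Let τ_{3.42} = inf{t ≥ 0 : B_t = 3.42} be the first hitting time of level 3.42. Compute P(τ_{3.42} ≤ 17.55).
P(τ_{3.42} ≤ 17.55) = 2(1 − Φ(3.42/√17.55)) = 2(1 − Φ(0.8164)) ≈ 0.4143

By the reflection principle for standard BM, P(τ_b ≤ t) = 2 · P(B_t ≥ b). Since B_t ~ N(0, t), P(B_t ≥ 3.42) = 1 − Φ(3.42/√t) = 1 − Φ(3.42/√17.55) = 1 − Φ(0.8164) ≈ 0.20714. Doubling: P(τ_{3.42} ≤ 17.55) ≈ 2 · 0.20714 = 0.41428 ≈ 0.4143.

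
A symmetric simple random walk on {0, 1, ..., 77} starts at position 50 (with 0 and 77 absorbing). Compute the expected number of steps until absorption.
E[τ | X_0 = 50] = 1350

Let v_k = E[τ | X_0 = k]. Boundary: v_0 = v_77 = 0. Recurrence: v_k = 1 + (v_{k-1} + v_{k+1})/2 for 1 ≤ k ≤ 76. The particular solution to v_k − (v_{k-1} + v_{k+1})/2 = 1 is v_k = −k^2. Adding homogeneous solution A + B k and matching boundaries gives v_k = k (77 − k). Substituting k = 50: v_50 = 50 · 27 = 1350.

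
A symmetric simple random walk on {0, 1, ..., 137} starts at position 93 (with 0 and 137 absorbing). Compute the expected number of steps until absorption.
E[τ | X_0 = 93] = 4092

Let v_k = E[τ | X_0 = k]. Boundary: v_0 = v_137 = 0. Recurrence: v_k = 1 + (v_{k-1} + v_{k+1})/2 for 1 ≤ k ≤ 136. The particular solution to v_k − (v_{k-1} + v_{k+1})/2 = 1 is v_k = −k^2. Adding homogeneous solution A + B k and matching boundaries gives v_k = k (137 − k). Substituting k = 93: v_93 = 93 · 44 = 4092.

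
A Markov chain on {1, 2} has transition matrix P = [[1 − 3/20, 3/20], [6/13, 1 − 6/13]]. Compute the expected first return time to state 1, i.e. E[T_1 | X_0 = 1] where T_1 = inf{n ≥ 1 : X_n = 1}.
E[T_1 | X_0 = 1] = 1/π_1 = 53/40

For an irreducible recurrent Markov chain with stationary distribution π, E[T_i | X_0 = i] = 1/π_i (Kac's formula). Here π_1 = (6/13)/(3/20 + 6/13) = (6/13)/(159/260) = 40/53, so E[T_1 | X_0 = 1] = 1/π_1 = (3/20 + 6/13)/(6/13) = (159/260)/(6/13) = 53/40.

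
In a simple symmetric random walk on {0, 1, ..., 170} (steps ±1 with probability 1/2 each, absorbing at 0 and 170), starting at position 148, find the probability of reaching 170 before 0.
P(hit 170 before 0) = 148/170 = 74/85

Let u_k = P(hit 170 before 0 | start at k). Then u_0 = 0, u_170 = 1, and u_k = u_{k-1}/2 + u_{k+1}/2 for 1 ≤ k ≤ 169. This harmonic recurrence is solved by u_k = k/170, giving u_148 = 148/170 = 74/85.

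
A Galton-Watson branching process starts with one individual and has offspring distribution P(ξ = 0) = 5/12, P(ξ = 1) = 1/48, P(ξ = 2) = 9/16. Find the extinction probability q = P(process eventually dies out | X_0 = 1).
q = 20/27

The pgf is f(s) = 5/12 + 1/48·s + 9/16·s². The extinction probability q is the smallest fixed point of f in [0, 1]. Setting s = f(s):
  9/16·s² + (1/48 − 1)·s + 5/12 = 0
  9/16·s² − (5/12 + 9/16)·s + 5/12 = 0
which factors as (s − 1)·(9/16·s − 5/12) = 0, giving roots s = 1 and s = (5/12)/(9/16) = 20/27.
Mean offspring μ = 1/48 + 2·9/16 = 55/48 > 1 (supercritical), so q < 1. The extinction probability is the smaller root: q = (5/12)/(9/16) = 20/27.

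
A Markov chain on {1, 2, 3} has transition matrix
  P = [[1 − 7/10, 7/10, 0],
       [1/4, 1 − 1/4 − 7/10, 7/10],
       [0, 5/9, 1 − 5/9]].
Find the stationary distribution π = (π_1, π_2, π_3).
π = (125/916, 175/458, 441/916)

This is a birth-death chain on three states, which satisfies detailed balance: π_1 · P_{12} = π_2 · P_{21} and π_2 · P_{23} = π_3 · P_{32}.
From π_1 · 7/10 = π_2 · 1/4: π_2/π_1 = (7/10)/(1/4) = 14/5.
From π_2 · 7/10 = π_3 · 5/9: π_3/π_2 = (7/10)/(5/9) = 63/50.
Take π_1 proportional to 1; then unnormalized π = (1, 14/5, 441/125). Normalize by dividing by the sum 916/125:
  π = (125/916, 175/458, 441/916).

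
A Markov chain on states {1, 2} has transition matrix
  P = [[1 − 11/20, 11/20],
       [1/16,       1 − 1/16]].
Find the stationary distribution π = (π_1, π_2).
π_1 = 5/49, π_2 = 44/49

Solve πP = π with π_1 + π_2 = 1. From πP = π: π_1 · (1 − 11/20) + π_2 · 1/16 = π_1 ⇒ π_2 · 1/16 = π_1 · 11/20 ⇒ π_2/π_1 = (11/20)/(1/16) = 44/5. Together with π_1 + π_2 = 1:
  π_1 = (1/16)/(11/20 + 1/16) = (1/16)/(49/80) = 5/49,
  π_2 = (11/20)/(11/20 + 1/16) = (11/20)/(49/80) = 44/49.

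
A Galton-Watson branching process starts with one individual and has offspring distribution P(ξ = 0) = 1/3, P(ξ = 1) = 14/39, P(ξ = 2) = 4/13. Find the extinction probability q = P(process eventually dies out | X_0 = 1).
q = 1

Mean offspring μ = 0·1/3 + 1·14/39 + 2·4/13 = 38/39 ≤ 1. For μ ≤ 1 with offspring not concentrated at 1, the Galton-Watson process goes extinct almost surely, so q = 1.
(Algebraic check: The pgf is f(s) = 1/3 + 14/39·s + 4/13·s². The extinction probability q is the smallest fixed point of f in [0, 1]. Setting s = f(s):
  4/13·s² + (14/39 − 1)·s + 1/3 = 0
  4/13·s² − (1/3 + 4/13)·s + 1/3 = 0
which factors as (s − 1)·(4/13·s − 1/3) = 0, giving roots s = 1 and s = (1/3)/(4/13) = 13/12. Since 13/12 ≥ 1, the smallest root in [0, 1] is s = 1.)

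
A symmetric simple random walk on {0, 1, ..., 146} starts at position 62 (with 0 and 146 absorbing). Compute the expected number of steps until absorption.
E[τ | X_0 = 62] = 5208

Let v_k = E[τ | X_0 = k]. Boundary: v_0 = v_146 = 0. Recurrence: v_k = 1 + (v_{k-1} + v_{k+1})/2 for 1 ≤ k ≤ 145. The particular solution to v_k − (v_{k-1} + v_{k+1})/2 = 1 is v_k = −k^2. Adding homogeneous solution A + B k and matching boundaries gives v_k = k (146 − k). Substituting k = 62: v_62 = 62 · 84 = 5208.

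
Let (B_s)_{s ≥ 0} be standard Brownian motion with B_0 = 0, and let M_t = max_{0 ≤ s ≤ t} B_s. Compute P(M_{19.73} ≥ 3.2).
P(M_{19.73} ≥ 3.2) = 2·P(B_{19.73} ≥ 3.2) = 2(1 − Φ(3.2/√19.73)) ≈ 0.4713

By the reflection principle for Brownian motion, P(M_t ≥ a) = 2 · P(B_t ≥ a) for a ≥ 0. Since B_t ~ N(0, t), P(B_t ≥ 3.2) = 1 − Φ(3.2/√t) = 1 − Φ(3.2/√19.73) = 1 − Φ(0.7204). So
  P(M_{19.73} ≥ 3.2) = 2(1 − Φ(0.7204)) ≈ 0.4713.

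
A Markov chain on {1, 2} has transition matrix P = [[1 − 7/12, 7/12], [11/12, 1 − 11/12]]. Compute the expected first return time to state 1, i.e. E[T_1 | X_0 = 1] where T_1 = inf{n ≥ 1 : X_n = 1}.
E[T_1 | X_0 = 1] = 1/π_1 = 18/11

For an irreducible recurrent Markov chain with stationary distribution π, E[T_i | X_0 = i] = 1/π_i (Kac's formula). Here π_1 = (11/12)/(7/12 + 11/12) = (11/12)/(3/2) = 11/18, so E[T_1 | X_0 = 1] = 1/π_1 = (7/12 + 11/12)/(11/12) = (3/2)/(11/12) = 18/11.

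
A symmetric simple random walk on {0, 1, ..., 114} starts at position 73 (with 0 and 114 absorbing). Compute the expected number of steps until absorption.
E[τ | X_0 = 73] = 2993

Let v_k = E[τ | X_0 = k]. Boundary: v_0 = v_114 = 0. Recurrence: v_k = 1 + (v_{k-1} + v_{k+1})/2 for 1 ≤ k ≤ 113. The particular solution to v_k − (v_{k-1} + v_{k+1})/2 = 1 is v_k = −k^2. Adding homogeneous solution A + B k and matching boundaries gives v_k = k (114 − k). Substituting k = 73: v_73 = 73 · 41 = 2993.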